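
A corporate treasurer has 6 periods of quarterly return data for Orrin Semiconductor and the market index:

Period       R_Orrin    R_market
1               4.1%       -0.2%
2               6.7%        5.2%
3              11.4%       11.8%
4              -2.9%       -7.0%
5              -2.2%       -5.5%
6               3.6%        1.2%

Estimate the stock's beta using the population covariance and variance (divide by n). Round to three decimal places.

Mean R_i = (4.1 + 6.7 + 11.4 − 2.9 − 2.2 + 3.6) / 6 = 3.4500%
Mean R_m = (-0.2 + 5.2 + 11.8 − 7.0 − 5.5 + 1.2) / 6 = 0.9167%
Σ(R_i − R̄_i)(R_m − R̄_m) = 186.2850  ⇒  Cov = 186.2850 / 6 = 31.0475
Σ(R_m − R̄_m)² = 241.9683  ⇒  Var(R_m) = 241.9683 / 6 = 40.3281
β = Cov / Var(R_m) = 31.0475 / 40.3281 = 0.7699

0.770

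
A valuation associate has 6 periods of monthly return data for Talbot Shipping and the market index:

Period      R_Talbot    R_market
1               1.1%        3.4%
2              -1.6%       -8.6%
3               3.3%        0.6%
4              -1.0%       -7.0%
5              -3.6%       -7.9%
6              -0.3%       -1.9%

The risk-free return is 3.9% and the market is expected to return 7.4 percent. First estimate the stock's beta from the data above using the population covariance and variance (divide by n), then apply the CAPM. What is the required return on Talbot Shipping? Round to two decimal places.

5.25%

Mean R_i = (1.1 − 1.6 + 3.3 − 1.0 − 3.6 − 0.3) / 6 = -0.3500%
Mean R_m = (3.4 − 8.6 + 0.6 − 7.0 − 7.9 − 1.9) / 6 = -3.5667%
Σ(R_i − R̄_i)(R_m − R̄_m) = 48.0000  ⇒  Cov = 48.0000 / 6 = 8.0000
Σ(R_m − R̄_m)² = 124.5733  ⇒  Var(R_m) = 124.5733 / 6 = 20.7622
β = Cov / Var(R_m) = 8.0000 / 20.7622 = 0.3853
MRP = 7.4% − 3.9% = 3.50%
E(R) = R_f + β × MRP = 3.9% + 0.3853 × 3.5% = 5.25%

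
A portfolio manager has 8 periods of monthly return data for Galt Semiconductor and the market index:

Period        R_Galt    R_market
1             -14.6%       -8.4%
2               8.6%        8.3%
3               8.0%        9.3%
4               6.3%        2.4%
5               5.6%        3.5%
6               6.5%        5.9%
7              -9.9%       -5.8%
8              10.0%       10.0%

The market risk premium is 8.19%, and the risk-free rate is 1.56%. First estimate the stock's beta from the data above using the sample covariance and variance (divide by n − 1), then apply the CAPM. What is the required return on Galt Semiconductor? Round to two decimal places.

Mean R_i = (-14.6 + 8.6 + 8.0 + 6.3 + 5.6 + 6.5 − 9.9 + 10.0) / 8 = 2.5625%
Mean R_m = (-8.4 + 8.3 + 9.3 + 2.4 + 3.5 + 5.9 − 5.8 + 10.0) / 8 = 3.1500%
Σ(R_i − R̄_i)(R_m − R̄_m) = 434.3350  ⇒  Cov = 434.3350 / 7 = 62.0479
Σ(R_m − R̄_m)² = 333.0200  ⇒  Var(R_m) = 333.0200 / 7 = 47.5743
β = Cov / Var(R_m) = 62.0479 / 47.5743 = 1.3042
E(R) = R_f + β × MRP = 1.56% + 1.3042 × 8.19% = 12.24%

12.24%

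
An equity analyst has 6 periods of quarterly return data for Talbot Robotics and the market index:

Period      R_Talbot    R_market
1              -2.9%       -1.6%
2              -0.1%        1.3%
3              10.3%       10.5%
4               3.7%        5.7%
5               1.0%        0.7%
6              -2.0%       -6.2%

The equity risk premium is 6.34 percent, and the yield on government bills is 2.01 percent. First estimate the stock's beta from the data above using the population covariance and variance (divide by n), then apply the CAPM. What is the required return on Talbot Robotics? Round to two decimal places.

6.90%

Mean R_i = (-2.9 − 0.1 + 10.3 + 3.7 + 1.0 − 2.0) / 6 = 1.6667%
Mean R_m = (-1.6 + 1.3 + 10.5 + 5.7 + 0.7 − 6.2) / 6 = 1.7333%
Σ(R_i − R̄_i)(R_m − R̄_m) = 129.5167  ⇒  Cov = 129.5167 / 6 = 21.5861
Σ(R_m − R̄_m)² = 167.8933  ⇒  Var(R_m) = 167.8933 / 6 = 27.9822
β = Cov / Var(R_m) = 21.5861 / 27.9822 = 0.7714
E(R) = R_f + β × MRP = 2.01% + 0.7714 × 6.34% = 6.90%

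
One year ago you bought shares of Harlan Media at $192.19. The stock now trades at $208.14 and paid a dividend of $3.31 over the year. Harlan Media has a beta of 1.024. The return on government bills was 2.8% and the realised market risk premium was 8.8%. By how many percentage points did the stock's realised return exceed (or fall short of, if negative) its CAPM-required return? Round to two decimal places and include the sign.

Realised HPR = (P1 + D1 − P0) / P0 = (208.14 + 3.31 − 192.19) / 192.19 = 19.26 / 192.19 = 10.0213%
CAPM required = R_f + β·MRP = 2.8% + 1.024 × 8.8% = 11.8112%
α = realised − required = 10.0213% − 11.8112% = -1.79%

-1.79%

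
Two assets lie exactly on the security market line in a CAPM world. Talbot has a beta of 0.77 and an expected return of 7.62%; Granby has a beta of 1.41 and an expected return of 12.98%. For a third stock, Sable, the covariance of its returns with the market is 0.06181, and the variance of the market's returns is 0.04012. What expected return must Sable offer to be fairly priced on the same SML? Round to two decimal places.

14.07%

MRP = (12.98% − 7.62%) / (1.41 − 0.77) = 8.3750%
R_f = 7.62% − 0.77 × 8.3750% = 1.1713%
β_Sable = Cov / Var(R_m) = 0.06181 / 0.04012 = 1.5406
E(R_Sable) = R_f + β × MRP = 1.1713% + 1.5406 × 8.3750% = 14.07%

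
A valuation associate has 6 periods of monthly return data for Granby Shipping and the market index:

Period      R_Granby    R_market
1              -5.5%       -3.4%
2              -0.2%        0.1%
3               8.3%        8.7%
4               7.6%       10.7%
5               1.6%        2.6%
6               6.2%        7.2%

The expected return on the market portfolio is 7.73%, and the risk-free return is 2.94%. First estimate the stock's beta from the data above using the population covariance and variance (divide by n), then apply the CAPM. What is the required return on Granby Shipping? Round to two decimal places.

7.56%

Mean R_i = (-5.5 − 0.2 + 8.3 + 7.6 + 1.6 + 6.2) / 6 = 3.0000%
Mean R_m = (-3.4 + 0.1 + 8.7 + 10.7 + 2.6 + 7.2) / 6 = 4.3167%
Σ(R_i − R̄_i)(R_m − R̄_m) = 143.3100  ⇒  Cov = 143.3100 / 6 = 23.8850
Σ(R_m − R̄_m)² = 148.5483  ⇒  Var(R_m) = 148.5483 / 6 = 24.7581
β = Cov / Var(R_m) = 23.8850 / 24.7581 = 0.9647
MRP = 7.73% − 2.94% = 4.79%
E(R) = R_f + β × MRP = 2.94% + 0.9647 × 4.79% = 7.56%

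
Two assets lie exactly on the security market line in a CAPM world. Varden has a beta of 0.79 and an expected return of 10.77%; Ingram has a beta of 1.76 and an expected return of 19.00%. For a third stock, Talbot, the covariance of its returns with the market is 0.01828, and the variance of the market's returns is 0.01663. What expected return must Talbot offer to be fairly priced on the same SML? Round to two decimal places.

MRP = (19.00% − 10.77%) / (1.76 − 0.79) = 8.4845%
R_f = 10.77% − 0.79 × 8.4845% = 4.0672%
β_Talbot = Cov / Var(R_m) = 0.01828 / 0.01663 = 1.0992
E(R_Talbot) = R_f + β × MRP = 4.0672% + 1.0992 × 8.4845% = 13.39%

13.39%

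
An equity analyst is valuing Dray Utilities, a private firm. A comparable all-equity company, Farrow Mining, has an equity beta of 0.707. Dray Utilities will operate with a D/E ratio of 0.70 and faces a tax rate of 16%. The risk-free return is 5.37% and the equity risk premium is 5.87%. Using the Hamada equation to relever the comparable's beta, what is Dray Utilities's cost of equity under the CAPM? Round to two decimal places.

11.96%

β_L = β_U × [1 + (1 − t)(D/E)] = 0.707 × [1 + (1 − 0.16) × 0.70]
    = 0.707 × [1 + 0.84 × 0.70] = 0.707 × 1.5880 = 1.1227
E(R) = R_f + β_L × MRP = 5.37% + 1.1227 × 5.87% = 11.96%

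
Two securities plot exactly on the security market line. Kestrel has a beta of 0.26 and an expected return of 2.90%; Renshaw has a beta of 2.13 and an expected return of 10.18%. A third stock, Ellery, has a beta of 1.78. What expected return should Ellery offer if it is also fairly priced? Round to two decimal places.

MRP (SML slope) = (10.18% − 2.90%) / (2.13 − 0.26) = 7.28% / 1.87 = 3.8930%
R_f (intercept) = 2.90% − 0.26 × 3.8930% = 1.8878%
E(R_Ellery) = R_f + β × MRP = 1.8878% + 1.78 × 3.8930% = 8.82%

8.82%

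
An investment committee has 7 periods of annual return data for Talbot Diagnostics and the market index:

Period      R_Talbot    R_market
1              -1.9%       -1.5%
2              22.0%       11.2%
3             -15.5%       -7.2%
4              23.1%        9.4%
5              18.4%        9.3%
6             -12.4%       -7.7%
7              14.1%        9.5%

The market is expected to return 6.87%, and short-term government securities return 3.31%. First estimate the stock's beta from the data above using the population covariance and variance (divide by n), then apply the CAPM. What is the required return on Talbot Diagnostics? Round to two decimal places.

10.14%

Mean R_i = (-1.9 + 22.0 − 15.5 + 23.1 + 18.4 − 12.4 + 14.1) / 7 = 6.8286%
Mean R_m = (-1.5 + 11.2 − 7.2 + 9.4 + 9.3 − 7.7 + 9.5) / 7 = 3.2857%
Σ(R_i − R̄_i)(R_m − R̄_m) = 821.4829  ⇒  Cov = 821.4829 / 7 = 117.3547
Σ(R_m − R̄_m)² = 428.3486  ⇒  Var(R_m) = 428.3486 / 7 = 61.1927
β = Cov / Var(R_m) = 117.3547 / 61.1927 = 1.9178
MRP = 6.87% − 3.31% = 3.56%
E(R) = R_f + β × MRP = 3.31% + 1.9178 × 3.56% = 10.14%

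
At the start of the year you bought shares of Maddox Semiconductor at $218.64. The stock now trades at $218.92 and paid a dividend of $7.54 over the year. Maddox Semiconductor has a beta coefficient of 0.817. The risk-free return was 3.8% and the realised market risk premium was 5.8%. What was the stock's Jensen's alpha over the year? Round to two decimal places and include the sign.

-4.96%

Realised HPR = (P1 + D1 − P0) / P0 = (218.92 + 7.54 − 218.64) / 218.64 = 7.82 / 218.64 = 3.5767%
CAPM required = R_f + β·MRP = 3.8% + 0.817 × 5.8% = 8.5386%
α = realised − required = 3.5767% − 8.5386% = -4.96%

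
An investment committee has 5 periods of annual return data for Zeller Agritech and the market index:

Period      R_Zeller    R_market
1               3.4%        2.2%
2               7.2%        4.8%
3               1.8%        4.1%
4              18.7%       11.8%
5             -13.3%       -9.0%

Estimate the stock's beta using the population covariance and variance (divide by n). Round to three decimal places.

Mean R_i = (3.4 + 7.2 + 1.8 + 18.7 − 13.3) / 5 = 3.5600%
Mean R_m = (2.2 + 4.8 + 4.1 + 11.8 − 9.0) / 5 = 2.7800%
Σ(R_i − R̄_i)(R_m − R̄_m) = 340.2960  ⇒  Cov = 340.2960 / 5 = 68.0592
Σ(R_m − R̄_m)² = 226.2880  ⇒  Var(R_m) = 226.2880 / 5 = 45.2576
β = Cov / Var(R_m) = 68.0592 / 45.2576 = 1.5038

1.504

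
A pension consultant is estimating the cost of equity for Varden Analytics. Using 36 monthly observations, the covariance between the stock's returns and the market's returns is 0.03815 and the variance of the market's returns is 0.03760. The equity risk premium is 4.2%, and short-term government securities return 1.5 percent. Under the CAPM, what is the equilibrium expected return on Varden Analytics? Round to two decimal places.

β = Cov(R_i, R_m) / Var(R_m) = 0.03815 / 0.03760 = 1.0146
E(R) = R_f + β × MRP = 1.5% + 1.0146 × 4.2% = 5.76%

5.76%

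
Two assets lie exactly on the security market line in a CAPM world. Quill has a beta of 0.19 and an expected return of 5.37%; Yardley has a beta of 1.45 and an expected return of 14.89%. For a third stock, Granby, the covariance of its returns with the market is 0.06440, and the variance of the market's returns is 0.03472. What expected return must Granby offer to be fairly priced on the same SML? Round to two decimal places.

MRP = (14.89% − 5.37%) / (1.45 − 0.19) = 7.5556%
R_f = 5.37% − 0.19 × 7.5556% = 3.9344%
β_Granby = Cov / Var(R_m) = 0.06440 / 0.03472 = 1.8548
E(R_Granby) = R_f + β × MRP = 3.9344% + 1.8548 × 7.5556% = 17.95%

17.95%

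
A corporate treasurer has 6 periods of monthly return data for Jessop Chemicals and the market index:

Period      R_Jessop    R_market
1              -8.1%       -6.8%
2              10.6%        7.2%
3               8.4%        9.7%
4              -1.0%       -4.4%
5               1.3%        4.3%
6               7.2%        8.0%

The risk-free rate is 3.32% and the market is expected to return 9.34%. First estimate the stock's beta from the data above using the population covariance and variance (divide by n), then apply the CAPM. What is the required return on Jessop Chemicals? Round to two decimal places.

8.97%

Mean R_i = (-8.1 + 10.6 + 8.4 − 1.0 + 1.3 + 7.2) / 6 = 3.0667%
Mean R_m = (-6.8 + 7.2 + 9.7 − 4.4 + 4.3 + 8.0) / 6 = 3.0000%
Σ(R_i − R̄_i)(R_m − R̄_m) = 225.2700  ⇒  Cov = 225.2700 / 6 = 37.5450
Σ(R_m − R̄_m)² = 240.0200  ⇒  Var(R_m) = 240.0200 / 6 = 40.0033
β = Cov / Var(R_m) = 37.5450 / 40.0033 = 0.9385
MRP = 9.34% − 3.32% = 6.02%
E(R) = R_f + β × MRP = 3.32% + 0.9385 × 6.02% = 8.97%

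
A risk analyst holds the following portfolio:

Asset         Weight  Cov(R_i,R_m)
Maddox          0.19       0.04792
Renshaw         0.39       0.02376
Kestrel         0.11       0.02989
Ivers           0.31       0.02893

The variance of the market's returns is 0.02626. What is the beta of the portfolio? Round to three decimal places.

1.166

β_Maddox = 0.04792 / 0.02626 = 1.8248
β_Renshaw = 0.02376 / 0.02626 = 0.9048
β_Kestrel = 0.02989 / 0.02626 = 1.1382
β_Ivers = 0.02893 / 0.02626 = 1.1017
β_P = Σ w_i β_i = 0.19×1.8248 + 0.39×0.9048 + 0.11×1.1382 + 0.31×1.1017 = 1.1663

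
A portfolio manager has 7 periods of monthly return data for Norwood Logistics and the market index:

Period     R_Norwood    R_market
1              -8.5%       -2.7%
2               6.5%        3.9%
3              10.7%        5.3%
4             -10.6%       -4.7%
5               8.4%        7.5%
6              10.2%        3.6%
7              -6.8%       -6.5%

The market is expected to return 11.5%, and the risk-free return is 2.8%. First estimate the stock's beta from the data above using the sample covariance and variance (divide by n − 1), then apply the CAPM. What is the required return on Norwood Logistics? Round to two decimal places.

Mean R_i = (-8.5 + 6.5 + 10.7 − 10.6 + 8.4 + 10.2 − 6.8) / 7 = 1.4143%
Mean R_m = (-2.7 + 3.9 + 5.3 − 4.7 + 7.5 + 3.6 − 6.5) / 7 = 0.9143%
Σ(R_i − R̄_i)(R_m − R̄_m) = 289.6986  ⇒  Cov = 289.6986 / 6 = 48.2831
Σ(R_m − R̄_m)² = 178.2886  ⇒  Var(R_m) = 178.2886 / 6 = 29.7148
β = Cov / Var(R_m) = 48.2831 / 29.7148 = 1.6249
MRP = 11.5% − 2.8% = 8.70%
E(R) = R_f + β × MRP = 2.8% + 1.6249 × 8.7% = 16.94%

16.94%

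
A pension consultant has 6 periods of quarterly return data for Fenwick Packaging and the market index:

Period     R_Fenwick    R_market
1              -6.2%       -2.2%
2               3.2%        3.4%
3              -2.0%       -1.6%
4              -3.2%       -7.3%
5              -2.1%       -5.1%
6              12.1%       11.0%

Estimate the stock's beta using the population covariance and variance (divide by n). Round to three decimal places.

0.894

Mean R_i = (-6.2 + 3.2 − 2.0 − 3.2 − 2.1 + 12.1) / 6 = 0.3000%
Mean R_m = (-2.2 + 3.4 − 1.6 − 7.3 − 5.1 + 11.0) / 6 = -0.3000%
Σ(R_i − R̄_i)(R_m − R̄_m) = 195.4300  ⇒  Cov = 195.4300 / 6 = 32.5717
Σ(R_m − R̄_m)² = 218.7200  ⇒  Var(R_m) = 218.7200 / 6 = 36.4533
β = Cov / Var(R_m) = 32.5717 / 36.4533 = 0.8935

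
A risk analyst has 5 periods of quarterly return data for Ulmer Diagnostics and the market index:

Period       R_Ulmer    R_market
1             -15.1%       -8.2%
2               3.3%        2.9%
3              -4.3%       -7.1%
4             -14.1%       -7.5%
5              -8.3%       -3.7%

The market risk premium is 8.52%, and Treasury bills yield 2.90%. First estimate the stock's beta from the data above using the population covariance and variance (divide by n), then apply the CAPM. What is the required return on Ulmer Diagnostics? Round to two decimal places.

Mean R_i = (-15.1 + 3.3 − 4.3 − 14.1 − 8.3) / 5 = -7.7000%
Mean R_m = (-8.2 + 2.9 − 7.1 − 7.5 − 3.7) / 5 = -4.7200%
Σ(R_i − R̄_i)(R_m − R̄_m) = 118.6600  ⇒  Cov = 118.6600 / 5 = 23.7320
Σ(R_m − R̄_m)² = 84.6080  ⇒  Var(R_m) = 84.6080 / 5 = 16.9216
β = Cov / Var(R_m) = 23.7320 / 16.9216 = 1.4025
E(R) = R_f + β × MRP = 2.90% + 1.4025 × 8.52% = 14.85%

14.85%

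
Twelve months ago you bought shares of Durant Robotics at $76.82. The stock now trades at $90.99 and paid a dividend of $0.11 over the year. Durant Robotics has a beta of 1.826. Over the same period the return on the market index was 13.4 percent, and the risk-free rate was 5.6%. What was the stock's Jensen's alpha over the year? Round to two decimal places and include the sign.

-1.25%

Realised HPR = (P1 + D1 − P0) / P0 = (90.99 + 0.11 − 76.82) / 76.82 = 14.28 / 76.82 = 18.5889%
MRP = 13.4% − 5.6% = 7.80%
CAPM required = R_f + β·MRP = 5.6% + 1.826 × 7.8% = 19.8428%
α = realised − required = 18.5889% − 19.8428% = -1.25%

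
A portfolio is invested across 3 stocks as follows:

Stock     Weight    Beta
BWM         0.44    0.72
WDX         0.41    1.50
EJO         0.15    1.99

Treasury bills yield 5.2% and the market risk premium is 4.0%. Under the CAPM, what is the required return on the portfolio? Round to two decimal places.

10.12%

β_P = Σ w_i β_i = 0.44×0.72 + 0.41×1.50 + 0.15×1.99 = 1.2303
E(R_P) = R_f + β_P × MRP = 5.2% + 1.2303 × 4.0% = 10.12%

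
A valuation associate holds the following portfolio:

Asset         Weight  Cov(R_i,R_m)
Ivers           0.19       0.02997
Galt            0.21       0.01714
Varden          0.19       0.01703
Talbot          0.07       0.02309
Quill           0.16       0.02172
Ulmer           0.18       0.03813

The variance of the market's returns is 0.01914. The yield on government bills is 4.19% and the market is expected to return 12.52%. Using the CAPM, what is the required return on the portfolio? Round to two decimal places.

14.85%

β_Ivers = 0.02997 / 0.01914 = 1.5658
β_Galt = 0.01714 / 0.01914 = 0.8955
β_Varden = 0.01703 / 0.01914 = 0.8898
β_Talbot = 0.02309 / 0.01914 = 1.2064
β_Quill = 0.02172 / 0.01914 = 1.1348
β_Ulmer = 0.03813 / 0.01914 = 1.9922
β_P = Σ w_i β_i = 0.19×1.5658 + 0.21×0.8955 + 0.19×0.8898 + 0.07×1.2064 + 0.16×1.1348 + 0.18×1.9922 = 1.2792
MRP = 12.52% − 4.19% = 8.33%
E(R_P) = R_f + β_P × MRP = 4.19% + 1.2792 × 8.33% = 14.85%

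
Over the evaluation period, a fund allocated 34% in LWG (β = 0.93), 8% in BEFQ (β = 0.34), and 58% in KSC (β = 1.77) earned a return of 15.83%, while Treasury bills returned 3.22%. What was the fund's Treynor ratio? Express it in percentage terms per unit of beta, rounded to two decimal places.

9.20%

β_P = 0.34×0.93 + 0.08×0.34 + 0.58×1.77 = 1.3700
Treynor = (R_P − R_f) / β_P = (15.83% − 3.22%) / 1.3700 = 12.61% / 1.3700 = 9.20%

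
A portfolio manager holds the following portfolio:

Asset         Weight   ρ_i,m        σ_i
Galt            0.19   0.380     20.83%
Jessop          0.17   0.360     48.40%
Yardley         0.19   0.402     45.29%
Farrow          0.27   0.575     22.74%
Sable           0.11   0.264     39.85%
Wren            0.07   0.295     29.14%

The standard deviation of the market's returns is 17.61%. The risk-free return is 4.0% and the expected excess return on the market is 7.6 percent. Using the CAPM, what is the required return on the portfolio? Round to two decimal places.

9.70%

β_Galt = 0.380 × 20.83% / 17.61% = 0.4495
β_Jessop = 0.360 × 48.40% / 17.61% = 0.9894
β_Yardley = 0.402 × 45.29% / 17.61% = 1.0339
β_Farrow = 0.575 × 22.74% / 17.61% = 0.7425
β_Sable = 0.264 × 39.85% / 17.61% = 0.5974
β_Wren = 0.295 × 29.14% / 17.61% = 0.4881
β_P = Σ w_i β_i = 0.19×0.4495 + 0.17×0.9894 + 0.19×1.0339 + 0.27×0.7425 + 0.11×0.5974 + 0.07×0.4881 = 0.7504
E(R_P) = R_f + β_P × MRP = 4.0% + 0.7504 × 7.6% = 9.70%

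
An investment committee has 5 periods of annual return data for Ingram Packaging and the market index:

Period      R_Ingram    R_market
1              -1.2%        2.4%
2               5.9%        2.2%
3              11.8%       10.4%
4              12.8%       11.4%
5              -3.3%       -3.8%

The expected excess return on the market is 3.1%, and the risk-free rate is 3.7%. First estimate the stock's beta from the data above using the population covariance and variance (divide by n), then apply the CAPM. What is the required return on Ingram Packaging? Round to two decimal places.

Mean R_i = (-1.2 + 5.9 + 11.8 + 12.8 − 3.3) / 5 = 5.2000%
Mean R_m = (2.4 + 2.2 + 10.4 + 11.4 − 3.8) / 5 = 4.5200%
Σ(R_i − R̄_i)(R_m − R̄_m) = 173.7600  ⇒  Cov = 173.7600 / 5 = 34.7520
Σ(R_m − R̄_m)² = 161.0080  ⇒  Var(R_m) = 161.0080 / 5 = 32.2016
β = Cov / Var(R_m) = 34.7520 / 32.2016 = 1.0792
E(R) = R_f + β × MRP = 3.7% + 1.0792 × 3.1% = 7.05%

7.05%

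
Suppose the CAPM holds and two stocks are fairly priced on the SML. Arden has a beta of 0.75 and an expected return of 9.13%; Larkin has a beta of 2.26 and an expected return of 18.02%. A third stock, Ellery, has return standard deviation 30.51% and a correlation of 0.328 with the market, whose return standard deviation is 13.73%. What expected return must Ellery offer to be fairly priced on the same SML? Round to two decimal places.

9.01%

MRP = (18.02% − 9.13%) / (2.26 − 0.75) = 5.8874%
R_f = 9.13% − 0.75 × 5.8874% = 4.7145%
β_Ellery = ρ·σ_i/σ_m = 0.328 × 30.51 / 13.73 = 0.7289
E(R_Ellery) = R_f + β × MRP = 4.7145% + 0.7289 × 5.8874% = 9.01%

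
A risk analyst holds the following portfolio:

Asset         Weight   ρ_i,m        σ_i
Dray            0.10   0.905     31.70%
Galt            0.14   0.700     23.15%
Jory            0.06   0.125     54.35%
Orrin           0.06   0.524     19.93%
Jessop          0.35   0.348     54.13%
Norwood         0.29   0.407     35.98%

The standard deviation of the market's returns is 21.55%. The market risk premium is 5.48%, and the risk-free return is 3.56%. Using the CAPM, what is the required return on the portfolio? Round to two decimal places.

β_Dray = 0.905 × 31.70% / 21.55% = 1.3313
β_Galt = 0.700 × 23.15% / 21.55% = 0.7520
β_Jory = 0.125 × 54.35% / 21.55% = 0.3153
β_Orrin = 0.524 × 19.93% / 21.55% = 0.4846
β_Jessop = 0.348 × 54.13% / 21.55% = 0.8741
β_Norwood = 0.407 × 35.98% / 21.55% = 0.6795
β_P = Σ w_i β_i = 0.10×1.3313 + 0.14×0.7520 + 0.06×0.3153 + 0.06×0.4846 + 0.35×0.8741 + 0.29×0.6795 = 0.7894
E(R_P) = R_f + β_P × MRP = 3.56% + 0.7894 × 5.48% = 7.89%

7.89%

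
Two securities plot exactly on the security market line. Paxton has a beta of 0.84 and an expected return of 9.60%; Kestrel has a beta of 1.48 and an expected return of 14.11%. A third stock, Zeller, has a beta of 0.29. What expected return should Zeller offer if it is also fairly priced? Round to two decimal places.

MRP (SML slope) = (14.11% − 9.60%) / (1.48 − 0.84) = 4.51% / 0.64 = 7.0469%
R_f (intercept) = 9.60% − 0.84 × 7.0469% = 3.6806%
E(R_Zeller) = R_f + β × MRP = 3.6806% + 0.29 × 7.0469% = 5.72%

5.72%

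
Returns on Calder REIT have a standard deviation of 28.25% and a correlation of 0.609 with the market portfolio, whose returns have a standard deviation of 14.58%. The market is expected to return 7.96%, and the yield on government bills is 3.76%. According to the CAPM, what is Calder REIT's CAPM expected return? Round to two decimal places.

8.72%

β = ρ × σ_i / σ_m = 0.609 × 28.25% / 14.58% = 1.1800
MRP = 7.96% − 3.76% = 4.20%
E(R) = 3.76% + 1.1800 × 4.20% = 8.72%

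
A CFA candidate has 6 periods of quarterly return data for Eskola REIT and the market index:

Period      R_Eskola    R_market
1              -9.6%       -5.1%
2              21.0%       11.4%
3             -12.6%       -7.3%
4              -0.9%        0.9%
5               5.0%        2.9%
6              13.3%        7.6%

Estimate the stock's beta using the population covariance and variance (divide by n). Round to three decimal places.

Mean R_i = (-9.6 + 21.0 − 12.6 − 0.9 + 5.0 + 13.3) / 6 = 2.7000%
Mean R_m = (-5.1 + 11.4 − 7.3 + 0.9 + 2.9 + 7.6) / 6 = 1.7333%
Σ(R_i − R̄_i)(R_m − R̄_m) = 467.0300  ⇒  Cov = 467.0300 / 6 = 77.8383
Σ(R_m − R̄_m)² = 258.2133  ⇒  Var(R_m) = 258.2133 / 6 = 43.0356
β = Cov / Var(R_m) = 77.8383 / 43.0356 = 1.8087

1.809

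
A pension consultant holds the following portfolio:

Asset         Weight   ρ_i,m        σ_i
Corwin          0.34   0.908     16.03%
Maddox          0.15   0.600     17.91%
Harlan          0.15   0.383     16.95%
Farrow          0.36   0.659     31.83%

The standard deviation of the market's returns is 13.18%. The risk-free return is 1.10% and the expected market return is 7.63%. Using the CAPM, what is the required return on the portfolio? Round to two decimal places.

β_Corwin = 0.908 × 16.03% / 13.18% = 1.1043
β_Maddox = 0.600 × 17.91% / 13.18% = 0.8153
β_Harlan = 0.383 × 16.95% / 13.18% = 0.4926
β_Farrow = 0.659 × 31.83% / 13.18% = 1.5915
β_P = Σ w_i β_i = 0.34×1.1043 + 0.15×0.8153 + 0.15×0.4926 + 0.36×1.5915 = 1.1446
MRP = 7.63% − 1.10% = 6.53%
E(R_P) = R_f + β_P × MRP = 1.10% + 1.1446 × 6.53% = 8.57%

8.57%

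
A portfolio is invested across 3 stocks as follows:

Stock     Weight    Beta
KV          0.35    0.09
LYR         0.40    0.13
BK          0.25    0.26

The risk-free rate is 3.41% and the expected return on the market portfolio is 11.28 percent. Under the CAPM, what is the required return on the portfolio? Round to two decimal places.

β_P = Σ w_i β_i = 0.35×0.09 + 0.40×0.13 + 0.25×0.26 = 0.1485
MRP = 11.28% − 3.41% = 7.87%
E(R_P) = R_f + β_P × MRP = 3.41% + 0.1485 × 7.87% = 4.58%

4.58%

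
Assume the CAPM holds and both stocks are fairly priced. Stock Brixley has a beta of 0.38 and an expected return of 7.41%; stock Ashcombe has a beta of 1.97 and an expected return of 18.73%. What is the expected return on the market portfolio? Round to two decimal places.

Both satisfy E(R) = R_f + β·MRP, so the slope of the SML is
MRP = (18.73% − 7.41%) / (1.97 − 0.38) = 11.32% / 1.59 = 7.1195%
R_f = E(R_Brixley) − β_Brixley·MRP = 7.41% − 0.38 × 7.1195% = 4.7046%
E(R_m) = R_f + MRP = 4.7046% + 7.1195% = 11.82%

11.82%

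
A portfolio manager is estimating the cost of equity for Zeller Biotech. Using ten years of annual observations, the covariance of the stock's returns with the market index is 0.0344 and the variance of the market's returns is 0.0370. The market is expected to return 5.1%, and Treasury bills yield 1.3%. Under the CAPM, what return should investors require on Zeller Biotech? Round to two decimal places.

β = Cov(R_i, R_m) / Var(R_m) = 0.0344 / 0.0370 = 0.9297
MRP = 5.1% − 1.3% = 3.80%
E(R) = R_f + β × MRP = 1.3% + 0.9297 × 3.8% = 4.83%

4.83%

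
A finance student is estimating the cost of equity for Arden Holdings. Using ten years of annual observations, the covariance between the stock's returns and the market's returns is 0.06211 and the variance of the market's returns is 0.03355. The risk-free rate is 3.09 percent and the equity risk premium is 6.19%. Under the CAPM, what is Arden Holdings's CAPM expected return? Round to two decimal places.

β = Cov(R_i, R_m) / Var(R_m) = 0.06211 / 0.03355 = 1.8513
E(R) = R_f + β × MRP = 3.09% + 1.8513 × 6.19% = 14.55%

14.55%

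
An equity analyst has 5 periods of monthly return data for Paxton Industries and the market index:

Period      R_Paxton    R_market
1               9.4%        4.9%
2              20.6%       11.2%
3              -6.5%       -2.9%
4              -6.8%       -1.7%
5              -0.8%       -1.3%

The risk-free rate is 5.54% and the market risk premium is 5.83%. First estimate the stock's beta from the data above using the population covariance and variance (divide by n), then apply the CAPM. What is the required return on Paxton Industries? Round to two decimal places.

16.89%

Mean R_i = (9.4 + 20.6 − 6.5 − 6.8 − 0.8) / 5 = 3.1800%
Mean R_m = (4.9 + 11.2 − 2.9 − 1.7 − 1.3) / 5 = 2.0400%
Σ(R_i − R̄_i)(R_m − R̄_m) = 275.7940  ⇒  Cov = 275.7940 / 5 = 55.1588
Σ(R_m − R̄_m)² = 141.6320  ⇒  Var(R_m) = 141.6320 / 5 = 28.3264
β = Cov / Var(R_m) = 55.1588 / 28.3264 = 1.9473
E(R) = R_f + β × MRP = 5.54% + 1.9473 × 5.83% = 16.89%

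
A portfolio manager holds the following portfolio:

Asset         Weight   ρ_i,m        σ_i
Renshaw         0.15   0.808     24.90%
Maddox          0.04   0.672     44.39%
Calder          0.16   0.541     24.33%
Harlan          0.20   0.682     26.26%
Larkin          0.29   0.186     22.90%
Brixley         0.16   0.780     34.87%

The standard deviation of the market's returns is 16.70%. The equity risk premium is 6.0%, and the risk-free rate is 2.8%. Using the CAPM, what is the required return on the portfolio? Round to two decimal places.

8.36%

β_Renshaw = 0.808 × 24.90% / 16.70% = 1.2047
β_Maddox = 0.672 × 44.39% / 16.70% = 1.7862
β_Calder = 0.541 × 24.33% / 16.70% = 0.7882
β_Harlan = 0.682 × 26.26% / 16.70% = 1.0724
β_Larkin = 0.186 × 22.90% / 16.70% = 0.2551
β_Brixley = 0.780 × 34.87% / 16.70% = 1.6287
β_P = Σ w_i β_i = 0.15×1.2047 + 0.04×1.7862 + 0.16×0.7882 + 0.20×1.0724 + 0.29×0.2551 + 0.16×1.6287 = 0.9273
E(R_P) = R_f + β_P × MRP = 2.8% + 0.9273 × 6.0% = 8.36%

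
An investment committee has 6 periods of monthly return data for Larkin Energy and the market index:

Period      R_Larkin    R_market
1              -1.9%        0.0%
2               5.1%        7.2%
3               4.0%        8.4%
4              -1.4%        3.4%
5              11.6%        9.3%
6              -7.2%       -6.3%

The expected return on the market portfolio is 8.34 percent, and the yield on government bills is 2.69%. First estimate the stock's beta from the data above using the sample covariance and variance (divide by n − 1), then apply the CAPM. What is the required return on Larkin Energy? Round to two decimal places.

Mean R_i = (-1.9 + 5.1 + 4.0 − 1.4 + 11.6 − 7.2) / 6 = 1.7000%
Mean R_m = (0.0 + 7.2 + 8.4 + 3.4 + 9.3 − 6.3) / 6 = 3.6667%
Σ(R_i − R̄_i)(R_m − R̄_m) = 181.4000  ⇒  Cov = 181.4000 / 5 = 36.2800
Σ(R_m − R̄_m)² = 179.4733  ⇒  Var(R_m) = 179.4733 / 5 = 35.8947
β = Cov / Var(R_m) = 36.2800 / 35.8947 = 1.0107
MRP = 8.34% − 2.69% = 5.65%
E(R) = R_f + β × MRP = 2.69% + 1.0107 × 5.65% = 8.40%

8.40%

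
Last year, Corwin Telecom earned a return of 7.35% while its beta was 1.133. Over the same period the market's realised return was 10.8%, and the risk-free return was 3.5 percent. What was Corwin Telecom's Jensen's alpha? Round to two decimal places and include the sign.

Market excess return = 10.8% − 3.5% = 7.30%
CAPM benchmark = R_f + β(R_m − R_f) = 3.5% + 1.133 × 7.3% = 11.7709%
α = actual − benchmark = 7.35% − 11.7709% = -4.42%

-4.42%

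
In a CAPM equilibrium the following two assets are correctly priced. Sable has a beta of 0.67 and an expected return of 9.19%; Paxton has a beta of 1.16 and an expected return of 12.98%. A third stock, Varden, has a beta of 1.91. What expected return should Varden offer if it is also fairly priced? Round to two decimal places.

MRP (SML slope) = (12.98% − 9.19%) / (1.16 − 0.67) = 3.79% / 0.49 = 7.7347%
R_f (intercept) = 9.19% − 0.67 × 7.7347% = 4.0078%
E(R_Varden) = R_f + β × MRP = 4.0078% + 1.91 × 7.7347% = 18.78%

18.78%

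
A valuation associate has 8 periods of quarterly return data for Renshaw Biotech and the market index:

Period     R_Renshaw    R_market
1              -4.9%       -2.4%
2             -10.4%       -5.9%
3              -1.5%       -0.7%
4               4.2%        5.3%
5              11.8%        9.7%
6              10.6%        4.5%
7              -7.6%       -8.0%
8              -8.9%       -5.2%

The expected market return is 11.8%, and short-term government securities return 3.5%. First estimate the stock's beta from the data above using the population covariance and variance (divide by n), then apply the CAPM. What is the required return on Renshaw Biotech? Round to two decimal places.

Mean R_i = (-4.9 − 10.4 − 1.5 + 4.2 + 11.8 + 10.6 − 7.6 − 8.9) / 8 = -0.8375%
Mean R_m = (-2.4 − 5.9 − 0.7 + 5.3 + 9.7 + 4.5 − 8.0 − 5.2) / 8 = -0.3375%
Σ(R_i − R̄_i)(R_m − R̄_m) = 363.4088  ⇒  Cov = 363.4088 / 8 = 45.4261
Σ(R_m − R̄_m)² = 273.6188  ⇒  Var(R_m) = 273.6188 / 8 = 34.2024
β = Cov / Var(R_m) = 45.4261 / 34.2024 = 1.3282
MRP = 11.8% − 3.5% = 8.30%
E(R) = R_f + β × MRP = 3.5% + 1.3282 × 8.3% = 14.52%

14.52%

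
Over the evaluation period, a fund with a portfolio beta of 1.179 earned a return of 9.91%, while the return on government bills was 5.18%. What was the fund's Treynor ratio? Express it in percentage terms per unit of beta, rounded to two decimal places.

4.01%

Treynor = (R_P − R_f) / β_P = (9.91% − 5.18%) / 1.1790 = 4.73% / 1.1790 = 4.01%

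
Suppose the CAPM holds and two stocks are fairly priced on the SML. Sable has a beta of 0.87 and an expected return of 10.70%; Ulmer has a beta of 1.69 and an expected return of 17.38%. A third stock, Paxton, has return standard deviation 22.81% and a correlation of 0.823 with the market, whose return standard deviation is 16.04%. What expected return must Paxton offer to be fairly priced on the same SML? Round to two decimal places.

13.15%

MRP = (17.38% − 10.70%) / (1.69 − 0.87) = 8.1463%
R_f = 10.70% − 0.87 × 8.1463% = 3.6127%
β_Paxton = ρ·σ_i/σ_m = 0.823 × 22.81 / 16.04 = 1.1704
E(R_Paxton) = R_f + β × MRP = 3.6127% + 1.1704 × 8.1463% = 13.15%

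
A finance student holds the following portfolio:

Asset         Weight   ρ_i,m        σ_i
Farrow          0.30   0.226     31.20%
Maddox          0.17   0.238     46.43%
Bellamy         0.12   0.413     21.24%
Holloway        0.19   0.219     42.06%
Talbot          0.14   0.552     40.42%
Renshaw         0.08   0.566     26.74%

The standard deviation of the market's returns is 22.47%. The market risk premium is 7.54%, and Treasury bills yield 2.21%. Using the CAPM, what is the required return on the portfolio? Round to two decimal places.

β_Farrow = 0.226 × 31.20% / 22.47% = 0.3138
β_Maddox = 0.238 × 46.43% / 22.47% = 0.4918
β_Bellamy = 0.413 × 21.24% / 22.47% = 0.3904
β_Holloway = 0.219 × 42.06% / 22.47% = 0.4099
β_Talbot = 0.552 × 40.42% / 22.47% = 0.9930
β_Renshaw = 0.566 × 26.74% / 22.47% = 0.6736
β_P = Σ w_i β_i = 0.30×0.3138 + 0.17×0.4918 + 0.12×0.3904 + 0.19×0.4099 + 0.14×0.9930 + 0.08×0.6736 = 0.4954
E(R_P) = R_f + β_P × MRP = 2.21% + 0.4954 × 7.54% = 5.95%

5.95%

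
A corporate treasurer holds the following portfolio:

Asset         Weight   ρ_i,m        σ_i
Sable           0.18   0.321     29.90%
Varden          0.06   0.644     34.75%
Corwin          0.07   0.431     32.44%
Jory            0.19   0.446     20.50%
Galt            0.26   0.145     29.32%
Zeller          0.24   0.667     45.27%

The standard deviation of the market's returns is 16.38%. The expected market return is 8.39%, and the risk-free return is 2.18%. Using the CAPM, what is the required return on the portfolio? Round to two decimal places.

7.54%

β_Sable = 0.321 × 29.90% / 16.38% = 0.5860
β_Varden = 0.644 × 34.75% / 16.38% = 1.3662
β_Corwin = 0.431 × 32.44% / 16.38% = 0.8536
β_Jory = 0.446 × 20.50% / 16.38% = 0.5582
β_Galt = 0.145 × 29.32% / 16.38% = 0.2595
β_Zeller = 0.667 × 45.27% / 16.38% = 1.8434
β_P = Σ w_i β_i = 0.18×0.5860 + 0.06×1.3662 + 0.07×0.8536 + 0.19×0.5582 + 0.26×0.2595 + 0.24×1.8434 = 0.8631
MRP = 8.39% − 2.18% = 6.21%
E(R_P) = R_f + β_P × MRP = 2.18% + 0.8631 × 6.21% = 7.54%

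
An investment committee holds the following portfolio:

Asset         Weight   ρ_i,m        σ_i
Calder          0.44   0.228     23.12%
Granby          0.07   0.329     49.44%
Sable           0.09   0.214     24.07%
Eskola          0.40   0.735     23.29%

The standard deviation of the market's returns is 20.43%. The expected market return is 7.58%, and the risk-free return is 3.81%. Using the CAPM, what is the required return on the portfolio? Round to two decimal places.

5.80%

β_Calder = 0.228 × 23.12% / 20.43% = 0.2580
β_Granby = 0.329 × 49.44% / 20.43% = 0.7962
β_Sable = 0.214 × 24.07% / 20.43% = 0.2521
β_Eskola = 0.735 × 23.29% / 20.43% = 0.8379
β_P = Σ w_i β_i = 0.44×0.2580 + 0.07×0.7962 + 0.09×0.2521 + 0.40×0.8379 = 0.5271
MRP = 7.58% − 3.81% = 3.77%
E(R_P) = R_f + β_P × MRP = 3.81% + 0.5271 × 3.77% = 5.80%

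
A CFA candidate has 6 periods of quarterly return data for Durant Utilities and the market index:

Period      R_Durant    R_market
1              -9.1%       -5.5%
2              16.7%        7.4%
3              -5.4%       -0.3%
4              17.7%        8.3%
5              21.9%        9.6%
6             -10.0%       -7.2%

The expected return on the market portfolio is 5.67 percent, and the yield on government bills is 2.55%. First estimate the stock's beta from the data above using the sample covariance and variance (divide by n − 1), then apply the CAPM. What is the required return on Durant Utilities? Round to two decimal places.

Mean R_i = (-9.1 + 16.7 − 5.4 + 17.7 + 21.9 − 10.0) / 6 = 5.3000%
Mean R_m = (-5.5 + 7.4 − 0.3 + 8.3 + 9.6 − 7.2) / 6 = 2.0500%
Σ(R_i − R̄_i)(R_m − R̄_m) = 539.2100  ⇒  Cov = 539.2100 / 5 = 107.8420
Σ(R_m − R̄_m)² = 272.7750  ⇒  Var(R_m) = 272.7750 / 5 = 54.5550
β = Cov / Var(R_m) = 107.8420 / 54.5550 = 1.9768
MRP = 5.67% − 2.55% = 3.12%
E(R) = R_f + β × MRP = 2.55% + 1.9768 × 3.12% = 8.72%

8.72%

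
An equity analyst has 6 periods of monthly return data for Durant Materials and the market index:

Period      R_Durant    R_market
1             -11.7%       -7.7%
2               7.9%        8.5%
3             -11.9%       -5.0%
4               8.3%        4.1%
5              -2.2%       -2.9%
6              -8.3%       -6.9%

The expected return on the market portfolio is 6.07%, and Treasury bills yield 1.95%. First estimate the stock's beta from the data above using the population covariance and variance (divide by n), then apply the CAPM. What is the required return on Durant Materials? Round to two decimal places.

Mean R_i = (-11.7 + 7.9 − 11.9 + 8.3 − 2.2 − 8.3) / 6 = -2.9833%
Mean R_m = (-7.7 + 8.5 − 5.0 + 4.1 − 2.9 − 6.9) / 6 = -1.6500%
Σ(R_i − R̄_i)(R_m − R̄_m) = 284.8850  ⇒  Cov = 284.8850 / 6 = 47.4808
Σ(R_m − R̄_m)² = 213.0350  ⇒  Var(R_m) = 213.0350 / 6 = 35.5058
β = Cov / Var(R_m) = 47.4808 / 35.5058 = 1.3373
MRP = 6.07% − 1.95% = 4.12%
E(R) = R_f + β × MRP = 1.95% + 1.3373 × 4.12% = 7.46%

7.46%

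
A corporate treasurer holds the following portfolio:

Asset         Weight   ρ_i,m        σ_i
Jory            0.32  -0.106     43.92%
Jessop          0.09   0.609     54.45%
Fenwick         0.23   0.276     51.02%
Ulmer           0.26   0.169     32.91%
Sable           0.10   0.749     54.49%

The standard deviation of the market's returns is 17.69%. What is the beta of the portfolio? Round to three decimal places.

0.580

β_Jory = -0.106 × 43.92% / 17.69% = -0.2632
β_Jessop = 0.609 × 54.45% / 17.69% = 1.8745
β_Fenwick = 0.276 × 51.02% / 17.69% = 0.7960
β_Ulmer = 0.169 × 32.91% / 17.69% = 0.3144
β_Sable = 0.749 × 54.49% / 17.69% = 2.3071
β_P = Σ w_i β_i = 0.32×-0.2632 + 0.09×1.8745 + 0.23×0.7960 + 0.26×0.3144 + 0.10×2.3071 = 0.5800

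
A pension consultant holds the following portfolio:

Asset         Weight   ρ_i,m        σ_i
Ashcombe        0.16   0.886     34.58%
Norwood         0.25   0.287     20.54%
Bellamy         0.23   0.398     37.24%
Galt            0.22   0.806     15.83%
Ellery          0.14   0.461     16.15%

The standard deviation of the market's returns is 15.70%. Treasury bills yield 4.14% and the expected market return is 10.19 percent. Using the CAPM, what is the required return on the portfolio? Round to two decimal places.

β_Ashcombe = 0.886 × 34.58% / 15.70% = 1.9515
β_Norwood = 0.287 × 20.54% / 15.70% = 0.3755
β_Bellamy = 0.398 × 37.24% / 15.70% = 0.9440
β_Galt = 0.806 × 15.83% / 15.70% = 0.8127
β_Ellery = 0.461 × 16.15% / 15.70% = 0.4742
β_P = Σ w_i β_i = 0.16×1.9515 + 0.25×0.3755 + 0.23×0.9440 + 0.22×0.8127 + 0.14×0.4742 = 0.8684
MRP = 10.19% − 4.14% = 6.05%
E(R_P) = R_f + β_P × MRP = 4.14% + 0.8684 × 6.05% = 9.39%

9.39%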